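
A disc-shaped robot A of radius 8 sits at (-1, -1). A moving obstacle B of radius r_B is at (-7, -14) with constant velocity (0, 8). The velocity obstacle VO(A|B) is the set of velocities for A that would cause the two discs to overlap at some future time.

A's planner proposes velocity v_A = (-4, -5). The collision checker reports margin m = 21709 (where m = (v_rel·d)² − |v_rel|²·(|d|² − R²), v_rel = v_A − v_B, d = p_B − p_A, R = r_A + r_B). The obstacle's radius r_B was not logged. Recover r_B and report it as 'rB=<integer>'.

m = 21709
d = (-6, -13);  v_rel = (-4, -13),  |v_rel|² = 185
v_rel×d = (-4)·(-13) − (-13)·(-6) = -26
since m = R²·185 − (-26)²:  R² = (676 + 21709) / 185 = 121
R = √121 = 11  ⇒  r_B = 11 − 8 = 3

rB=3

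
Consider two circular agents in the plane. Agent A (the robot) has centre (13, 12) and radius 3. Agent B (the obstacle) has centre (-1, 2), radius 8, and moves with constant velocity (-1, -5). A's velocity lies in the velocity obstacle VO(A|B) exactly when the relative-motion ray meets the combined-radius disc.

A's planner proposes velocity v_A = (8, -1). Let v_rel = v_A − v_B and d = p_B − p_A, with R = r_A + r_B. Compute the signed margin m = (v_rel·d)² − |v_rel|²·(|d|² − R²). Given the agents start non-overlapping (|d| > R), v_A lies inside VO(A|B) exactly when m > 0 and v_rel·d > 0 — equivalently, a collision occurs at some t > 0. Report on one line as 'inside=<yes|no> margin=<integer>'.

d = (-14, -10),  |d|² = 296;  R = 3+8 = 11,  c = 296−11² = 175
v_rel = (9, 4),  |v_rel|² = 97;  v_rel·d = (9)·(-14) + (4)·(-10) = -166
97·t² + 332·t + 175 = 0  ⇒  m = (-166)² − 97·175 = 10581
m = 10581 > 0,  v_rel·d = -166 < 0  ⇒  outside

inside=no margin=10581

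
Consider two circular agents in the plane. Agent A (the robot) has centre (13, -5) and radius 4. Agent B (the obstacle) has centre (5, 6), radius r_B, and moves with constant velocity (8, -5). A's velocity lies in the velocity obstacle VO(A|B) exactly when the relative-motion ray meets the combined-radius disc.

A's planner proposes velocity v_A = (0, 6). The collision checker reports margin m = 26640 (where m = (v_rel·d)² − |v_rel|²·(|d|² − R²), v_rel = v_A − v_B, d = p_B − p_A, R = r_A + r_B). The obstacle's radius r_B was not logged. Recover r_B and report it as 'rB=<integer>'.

m = 26640
d = (-8, 11);  v_rel = (-8, 11),  |v_rel|² = 185
v_rel×d = (-8)·(11) − (11)·(-8) = 0
since m = R²·185 − 0²:  R² = (0 + 26640) / 185 = 144
R = √144 = 12  ⇒  r_B = 12 − 4 = 8

rB=8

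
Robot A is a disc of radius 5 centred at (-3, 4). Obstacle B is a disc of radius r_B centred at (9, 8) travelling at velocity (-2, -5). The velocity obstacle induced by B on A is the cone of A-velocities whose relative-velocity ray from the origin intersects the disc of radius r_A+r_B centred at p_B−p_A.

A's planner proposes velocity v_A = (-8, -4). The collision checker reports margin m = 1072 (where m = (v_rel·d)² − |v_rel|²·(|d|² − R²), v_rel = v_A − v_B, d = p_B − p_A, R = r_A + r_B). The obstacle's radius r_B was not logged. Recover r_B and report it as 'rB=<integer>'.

m = 1072
d = (12, 4);  v_rel = (-6, 1),  |v_rel|² = 37
v_rel×d = (-6)·(4) − (1)·(12) = -36
since m = R²·37 − (-36)²:  R² = (1296 + 1072) / 37 = 64
R = √64 = 8  ⇒  r_B = 8 − 5 = 3

rB=3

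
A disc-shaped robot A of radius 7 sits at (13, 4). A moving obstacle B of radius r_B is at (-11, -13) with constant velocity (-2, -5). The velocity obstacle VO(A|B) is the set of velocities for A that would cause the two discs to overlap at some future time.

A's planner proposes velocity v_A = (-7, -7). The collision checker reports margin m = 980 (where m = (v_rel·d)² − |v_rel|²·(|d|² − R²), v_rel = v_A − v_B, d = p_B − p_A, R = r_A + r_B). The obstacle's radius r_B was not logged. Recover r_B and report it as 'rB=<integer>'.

m = 980
d = (-24, -17);  v_rel = (-5, -2),  |v_rel|² = 29
v_rel×d = (-5)·(-17) − (-2)·(-24) = 37
since m = R²·29 − 37²:  R² = (1369 + 980) / 29 = 81
R = √81 = 9  ⇒  r_B = 9 − 7 = 2

rB=2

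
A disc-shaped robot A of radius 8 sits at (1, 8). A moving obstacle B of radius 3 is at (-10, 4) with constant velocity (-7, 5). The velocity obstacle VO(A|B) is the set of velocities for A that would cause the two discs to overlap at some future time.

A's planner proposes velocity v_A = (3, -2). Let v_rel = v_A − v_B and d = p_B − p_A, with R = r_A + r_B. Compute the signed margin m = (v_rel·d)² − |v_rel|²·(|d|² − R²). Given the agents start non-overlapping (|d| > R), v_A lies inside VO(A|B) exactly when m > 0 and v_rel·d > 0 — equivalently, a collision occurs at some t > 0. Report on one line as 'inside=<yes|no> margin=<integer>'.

d = (-11, -4),  |d|² = 137;  R = 8+3 = 11,  c = 137−11² = 16
v_rel = (10, -7),  |v_rel|² = 149;  v_rel·d = (10)·(-11) + (-7)·(-4) = -82
149·t² + 164·t + 16 = 0  ⇒  m = (-82)² − 149·16 = 4340
m = 4340 > 0,  v_rel·d = -82 < 0  ⇒  outside

inside=no margin=4340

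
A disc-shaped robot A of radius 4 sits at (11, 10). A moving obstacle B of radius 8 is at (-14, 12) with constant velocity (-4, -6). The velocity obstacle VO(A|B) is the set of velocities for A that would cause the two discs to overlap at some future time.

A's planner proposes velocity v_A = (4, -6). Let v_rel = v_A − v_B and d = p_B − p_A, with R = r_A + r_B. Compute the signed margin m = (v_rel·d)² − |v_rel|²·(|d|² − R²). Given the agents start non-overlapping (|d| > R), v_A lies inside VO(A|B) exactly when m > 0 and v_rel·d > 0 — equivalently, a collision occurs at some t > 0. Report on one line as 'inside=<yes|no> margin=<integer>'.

d = (-25, 2),  |d|² = 629;  R = 4+8 = 12,  c = 629−12² = 485
v_rel = (8, 0),  |v_rel|² = 64;  v_rel·d = (8)·(-25) + (0)·(2) = -200
64·t² + 400·t + 485 = 0  ⇒  m = (-200)² − 64·485 = 8960
m = 8960 > 0,  v_rel·d = -200 < 0  ⇒  outside

inside=no margin=8960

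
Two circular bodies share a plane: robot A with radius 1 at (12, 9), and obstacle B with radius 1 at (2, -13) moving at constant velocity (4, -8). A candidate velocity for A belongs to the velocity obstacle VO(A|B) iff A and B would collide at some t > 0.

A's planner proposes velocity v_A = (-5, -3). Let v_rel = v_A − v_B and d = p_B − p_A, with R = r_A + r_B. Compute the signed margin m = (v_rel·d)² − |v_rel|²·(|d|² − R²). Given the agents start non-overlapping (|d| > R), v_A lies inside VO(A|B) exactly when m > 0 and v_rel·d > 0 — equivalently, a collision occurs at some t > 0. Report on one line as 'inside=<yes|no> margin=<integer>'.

d = (-10, -22),  |d|² = 584;  R = 1+1 = 2,  c = 584−2² = 580
v_rel = (-9, 5),  |v_rel|² = 106;  v_rel·d = (-9)·(-10) + (5)·(-22) = -20
106·t² + 40·t + 580 = 0  ⇒  m = (-20)² − 106·580 = -61080
m = -61080 < 0,  v_rel·d = -20 < 0  ⇒  outside

inside=no margin=-61080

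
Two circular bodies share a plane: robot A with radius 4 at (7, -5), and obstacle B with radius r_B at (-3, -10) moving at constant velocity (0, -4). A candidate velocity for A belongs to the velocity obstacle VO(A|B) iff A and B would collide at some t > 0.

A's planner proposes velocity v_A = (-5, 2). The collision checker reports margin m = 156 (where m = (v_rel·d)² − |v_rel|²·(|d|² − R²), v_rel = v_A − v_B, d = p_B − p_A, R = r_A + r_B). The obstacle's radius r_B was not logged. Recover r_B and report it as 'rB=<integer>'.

m = 156
d = (-10, -5);  v_rel = (-5, 6),  |v_rel|² = 61
v_rel×d = (-5)·(-5) − (6)·(-10) = 85
since m = R²·61 − 85²:  R² = (7225 + 156) / 61 = 121
R = √121 = 11  ⇒  r_B = 11 − 4 = 7

rB=7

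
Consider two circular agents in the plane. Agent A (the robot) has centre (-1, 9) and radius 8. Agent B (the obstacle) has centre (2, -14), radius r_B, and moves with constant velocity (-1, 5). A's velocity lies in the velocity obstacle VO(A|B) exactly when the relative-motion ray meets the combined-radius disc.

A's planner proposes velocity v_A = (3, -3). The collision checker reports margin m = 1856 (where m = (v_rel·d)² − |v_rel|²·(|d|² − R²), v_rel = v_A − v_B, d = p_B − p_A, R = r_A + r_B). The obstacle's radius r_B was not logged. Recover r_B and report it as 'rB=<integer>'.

m = 1856
d = (3, -23);  v_rel = (4, -8),  |v_rel|² = 80
v_rel×d = (4)·(-23) − (-8)·(3) = -68
since m = R²·80 − (-68)²:  R² = (4624 + 1856) / 80 = 81
R = √81 = 9  ⇒  r_B = 9 − 8 = 1

rB=1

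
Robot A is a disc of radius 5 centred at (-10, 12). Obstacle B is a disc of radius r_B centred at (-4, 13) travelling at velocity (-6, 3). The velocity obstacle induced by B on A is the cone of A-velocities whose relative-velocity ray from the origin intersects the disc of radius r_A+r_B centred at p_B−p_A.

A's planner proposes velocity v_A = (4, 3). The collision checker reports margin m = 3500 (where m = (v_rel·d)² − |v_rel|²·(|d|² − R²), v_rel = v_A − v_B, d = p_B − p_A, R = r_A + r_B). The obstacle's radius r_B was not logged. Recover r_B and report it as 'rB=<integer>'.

m = 3500
d = (6, 1);  v_rel = (10, 0),  |v_rel|² = 100
v_rel×d = (10)·(1) − (0)·(6) = 10
since m = R²·100 − 10²:  R² = (100 + 3500) / 100 = 36
R = √36 = 6  ⇒  r_B = 6 − 5 = 1

rB=1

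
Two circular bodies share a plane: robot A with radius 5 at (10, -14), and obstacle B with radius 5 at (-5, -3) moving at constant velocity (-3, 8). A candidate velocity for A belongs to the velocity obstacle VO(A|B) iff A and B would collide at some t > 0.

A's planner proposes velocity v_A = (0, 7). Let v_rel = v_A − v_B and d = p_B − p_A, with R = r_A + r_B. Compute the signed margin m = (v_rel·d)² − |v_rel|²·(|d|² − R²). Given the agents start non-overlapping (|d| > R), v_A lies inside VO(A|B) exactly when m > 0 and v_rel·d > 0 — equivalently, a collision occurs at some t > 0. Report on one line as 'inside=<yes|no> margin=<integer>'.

d = (-15, 11),  |d|² = 346;  R = 5+5 = 10,  c = 346−10² = 246
v_rel = (3, -1),  |v_rel|² = 10;  v_rel·d = (3)·(-15) + (-1)·(11) = -56
10·t² + 112·t + 246 = 0  ⇒  m = (-56)² − 10·246 = 676
m = 676 > 0,  v_rel·d = -56 < 0  ⇒  outside

inside=no margin=676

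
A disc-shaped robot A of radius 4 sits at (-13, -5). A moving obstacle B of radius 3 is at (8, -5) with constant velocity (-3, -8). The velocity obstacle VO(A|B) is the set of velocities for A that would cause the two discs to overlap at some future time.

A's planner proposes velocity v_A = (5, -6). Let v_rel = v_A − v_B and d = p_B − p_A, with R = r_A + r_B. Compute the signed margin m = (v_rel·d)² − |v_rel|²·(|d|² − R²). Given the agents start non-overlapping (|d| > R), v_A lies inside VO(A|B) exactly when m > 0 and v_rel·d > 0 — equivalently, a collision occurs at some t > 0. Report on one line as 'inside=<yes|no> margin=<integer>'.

d = (21, 0),  |d|² = 441;  R = 4+3 = 7,  c = 441−7² = 392
v_rel = (8, 2),  |v_rel|² = 68;  v_rel·d = (8)·(21) + (2)·(0) = 168
68·t² − 336·t + 392 = 0  ⇒  m = 168² − 68·392 = 1568
m = 1568 > 0,  v_rel·d = 168 > 0  ⇒  inside

inside=yes margin=1568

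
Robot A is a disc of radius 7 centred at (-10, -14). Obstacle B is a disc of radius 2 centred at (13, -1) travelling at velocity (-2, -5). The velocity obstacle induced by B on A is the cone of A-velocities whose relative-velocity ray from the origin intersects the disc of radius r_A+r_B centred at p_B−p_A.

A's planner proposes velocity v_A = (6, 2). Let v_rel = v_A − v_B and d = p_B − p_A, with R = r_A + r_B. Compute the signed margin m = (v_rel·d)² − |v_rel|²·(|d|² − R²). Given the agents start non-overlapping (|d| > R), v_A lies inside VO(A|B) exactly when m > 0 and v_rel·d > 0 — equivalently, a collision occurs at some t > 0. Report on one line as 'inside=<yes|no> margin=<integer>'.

d = (23, 13),  |d|² = 698;  R = 7+2 = 9,  c = 698−9² = 617
v_rel = (8, 7),  |v_rel|² = 113;  v_rel·d = (8)·(23) + (7)·(13) = 275
113·t² − 550·t + 617 = 0  ⇒  m = 275² − 113·617 = 5904
m = 5904 > 0,  v_rel·d = 275 > 0  ⇒  inside

inside=yes margin=5904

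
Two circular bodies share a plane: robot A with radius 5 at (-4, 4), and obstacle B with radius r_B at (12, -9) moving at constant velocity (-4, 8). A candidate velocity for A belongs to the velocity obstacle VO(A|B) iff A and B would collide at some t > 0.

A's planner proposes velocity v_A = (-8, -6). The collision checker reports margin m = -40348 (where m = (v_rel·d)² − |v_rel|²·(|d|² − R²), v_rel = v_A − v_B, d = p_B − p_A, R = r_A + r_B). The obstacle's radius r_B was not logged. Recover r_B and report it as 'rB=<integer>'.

m = -40348
d = (16, -13);  v_rel = (-4, -14),  |v_rel|² = 212
v_rel×d = (-4)·(-13) − (-14)·(16) = 276
since m = R²·212 − 276²:  R² = (76176 + -40348) / 212 = 169
R = √169 = 13  ⇒  r_B = 13 − 5 = 8

rB=8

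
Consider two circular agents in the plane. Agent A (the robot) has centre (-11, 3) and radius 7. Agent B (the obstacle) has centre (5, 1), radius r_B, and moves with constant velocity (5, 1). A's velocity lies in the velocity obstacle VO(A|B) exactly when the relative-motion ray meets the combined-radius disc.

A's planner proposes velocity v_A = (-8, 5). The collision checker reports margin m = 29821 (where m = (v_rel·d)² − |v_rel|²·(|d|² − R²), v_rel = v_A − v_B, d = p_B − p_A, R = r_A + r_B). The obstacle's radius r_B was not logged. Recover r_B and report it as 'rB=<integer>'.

m = 29821
d = (16, -2);  v_rel = (-13, 4),  |v_rel|² = 185
v_rel×d = (-13)·(-2) − (4)·(16) = -38
since m = R²·185 − (-38)²:  R² = (1444 + 29821) / 185 = 169
R = √169 = 13  ⇒  r_B = 13 − 7 = 6

rB=6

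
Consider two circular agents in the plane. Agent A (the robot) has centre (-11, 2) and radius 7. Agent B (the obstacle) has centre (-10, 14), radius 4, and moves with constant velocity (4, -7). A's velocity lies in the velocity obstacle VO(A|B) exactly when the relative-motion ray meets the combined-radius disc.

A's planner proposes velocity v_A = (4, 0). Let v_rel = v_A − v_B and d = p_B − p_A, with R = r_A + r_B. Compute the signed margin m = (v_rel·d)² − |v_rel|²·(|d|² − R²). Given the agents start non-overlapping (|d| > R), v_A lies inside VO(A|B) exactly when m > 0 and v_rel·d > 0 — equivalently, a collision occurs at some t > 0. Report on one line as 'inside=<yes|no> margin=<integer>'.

d = (1, 12),  |d|² = 145;  R = 7+4 = 11,  c = 145−11² = 24
v_rel = (0, 7),  |v_rel|² = 49;  v_rel·d = (0)·(1) + (7)·(12) = 84
49·t² − 168·t + 24 = 0  ⇒  m = 84² − 49·24 = 5880
m = 5880 > 0,  v_rel·d = 84 > 0  ⇒  inside

inside=yes margin=5880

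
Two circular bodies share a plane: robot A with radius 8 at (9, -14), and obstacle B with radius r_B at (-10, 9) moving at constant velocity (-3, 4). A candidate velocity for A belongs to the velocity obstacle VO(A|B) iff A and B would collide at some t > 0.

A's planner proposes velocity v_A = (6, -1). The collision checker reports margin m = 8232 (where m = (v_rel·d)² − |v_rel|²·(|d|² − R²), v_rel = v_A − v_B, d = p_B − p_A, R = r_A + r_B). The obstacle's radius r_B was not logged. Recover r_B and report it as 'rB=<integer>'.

m = 8232
d = (-19, 23);  v_rel = (9, -5),  |v_rel|² = 106
v_rel×d = (9)·(23) − (-5)·(-19) = 112
since m = R²·106 − 112²:  R² = (12544 + 8232) / 106 = 196
R = √196 = 14  ⇒  r_B = 14 − 8 = 6

rB=6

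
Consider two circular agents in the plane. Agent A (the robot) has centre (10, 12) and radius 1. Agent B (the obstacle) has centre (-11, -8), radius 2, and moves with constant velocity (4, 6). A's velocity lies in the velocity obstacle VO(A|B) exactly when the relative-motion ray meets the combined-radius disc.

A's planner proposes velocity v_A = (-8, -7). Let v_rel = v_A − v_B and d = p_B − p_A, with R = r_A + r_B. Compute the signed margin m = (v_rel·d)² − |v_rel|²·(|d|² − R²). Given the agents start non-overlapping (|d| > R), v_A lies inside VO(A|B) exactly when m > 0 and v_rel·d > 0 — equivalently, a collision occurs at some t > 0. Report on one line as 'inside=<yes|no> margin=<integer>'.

d = (-21, -20),  |d|² = 841;  R = 1+2 = 3,  c = 841−3² = 832
v_rel = (-12, -13),  |v_rel|² = 313;  v_rel·d = (-12)·(-21) + (-13)·(-20) = 512
313·t² − 1024·t + 832 = 0  ⇒  m = 512² − 313·832 = 1728
m = 1728 > 0,  v_rel·d = 512 > 0  ⇒  inside

inside=yes margin=1728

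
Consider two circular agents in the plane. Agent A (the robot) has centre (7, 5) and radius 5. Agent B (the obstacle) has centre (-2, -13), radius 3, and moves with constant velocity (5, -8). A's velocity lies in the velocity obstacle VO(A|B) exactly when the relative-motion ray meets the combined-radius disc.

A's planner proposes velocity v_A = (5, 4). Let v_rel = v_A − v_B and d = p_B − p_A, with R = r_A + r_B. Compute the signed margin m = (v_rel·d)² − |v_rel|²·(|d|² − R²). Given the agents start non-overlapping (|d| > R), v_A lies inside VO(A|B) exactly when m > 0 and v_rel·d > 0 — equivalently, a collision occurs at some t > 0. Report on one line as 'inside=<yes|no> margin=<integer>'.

d = (-9, -18),  |d|² = 405;  R = 5+3 = 8,  c = 405−8² = 341
v_rel = (0, 12),  |v_rel|² = 144;  v_rel·d = (0)·(-9) + (12)·(-18) = -216
144·t² + 432·t + 341 = 0  ⇒  m = (-216)² − 144·341 = -2448
m = -2448 < 0,  v_rel·d = -216 < 0  ⇒  outside

inside=no margin=-2448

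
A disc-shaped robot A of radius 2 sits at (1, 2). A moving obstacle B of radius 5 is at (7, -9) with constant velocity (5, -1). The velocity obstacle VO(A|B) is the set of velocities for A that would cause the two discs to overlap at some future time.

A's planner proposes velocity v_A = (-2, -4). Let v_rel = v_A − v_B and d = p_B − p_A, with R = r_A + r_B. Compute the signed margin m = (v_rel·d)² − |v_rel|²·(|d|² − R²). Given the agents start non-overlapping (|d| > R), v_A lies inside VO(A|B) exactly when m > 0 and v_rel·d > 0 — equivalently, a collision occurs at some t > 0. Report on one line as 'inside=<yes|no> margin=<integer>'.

d = (6, -11),  |d|² = 157;  R = 2+5 = 7,  c = 157−7² = 108
v_rel = (-7, -3),  |v_rel|² = 58;  v_rel·d = (-7)·(6) + (-3)·(-11) = -9
58·t² + 18·t + 108 = 0  ⇒  m = (-9)² − 58·108 = -6183
m = -6183 < 0,  v_rel·d = -9 < 0  ⇒  outside

inside=no margin=-6183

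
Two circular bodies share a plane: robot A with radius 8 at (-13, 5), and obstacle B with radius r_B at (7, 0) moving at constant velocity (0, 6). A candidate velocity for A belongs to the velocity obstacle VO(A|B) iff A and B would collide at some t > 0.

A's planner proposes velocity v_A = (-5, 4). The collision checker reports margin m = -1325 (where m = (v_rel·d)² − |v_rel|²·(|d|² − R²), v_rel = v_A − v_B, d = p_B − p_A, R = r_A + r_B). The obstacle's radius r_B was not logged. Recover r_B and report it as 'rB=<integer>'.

m = -1325
d = (20, -5);  v_rel = (-5, -2),  |v_rel|² = 29
v_rel×d = (-5)·(-5) − (-2)·(20) = 65
since m = R²·29 − 65²:  R² = (4225 + -1325) / 29 = 100
R = √100 = 10  ⇒  r_B = 10 − 8 = 2

rB=2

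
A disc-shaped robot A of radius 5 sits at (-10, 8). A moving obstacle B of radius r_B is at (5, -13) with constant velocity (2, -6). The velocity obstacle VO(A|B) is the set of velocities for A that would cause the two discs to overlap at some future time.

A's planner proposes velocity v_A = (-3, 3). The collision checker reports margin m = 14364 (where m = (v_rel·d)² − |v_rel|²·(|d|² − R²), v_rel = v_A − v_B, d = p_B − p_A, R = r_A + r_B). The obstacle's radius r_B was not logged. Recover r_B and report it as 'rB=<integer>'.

m = 14364
d = (15, -21);  v_rel = (-5, 9),  |v_rel|² = 106
v_rel×d = (-5)·(-21) − (9)·(15) = -30
since m = R²·106 − (-30)²:  R² = (900 + 14364) / 106 = 144
R = √144 = 12  ⇒  r_B = 12 − 5 = 7

rB=7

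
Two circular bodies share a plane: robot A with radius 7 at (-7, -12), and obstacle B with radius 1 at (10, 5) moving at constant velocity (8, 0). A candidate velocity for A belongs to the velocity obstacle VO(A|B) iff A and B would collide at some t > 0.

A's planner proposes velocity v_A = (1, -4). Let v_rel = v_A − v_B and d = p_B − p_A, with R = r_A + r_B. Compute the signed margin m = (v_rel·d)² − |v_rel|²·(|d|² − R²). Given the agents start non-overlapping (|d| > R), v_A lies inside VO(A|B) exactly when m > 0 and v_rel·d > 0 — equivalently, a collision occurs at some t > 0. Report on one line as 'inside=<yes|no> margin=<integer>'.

d = (17, 17),  |d|² = 578;  R = 7+1 = 8,  c = 578−8² = 514
v_rel = (-7, -4),  |v_rel|² = 65;  v_rel·d = (-7)·(17) + (-4)·(17) = -187
65·t² + 374·t + 514 = 0  ⇒  m = (-187)² − 65·514 = 1559
m = 1559 > 0,  v_rel·d = -187 < 0  ⇒  outside

inside=no margin=1559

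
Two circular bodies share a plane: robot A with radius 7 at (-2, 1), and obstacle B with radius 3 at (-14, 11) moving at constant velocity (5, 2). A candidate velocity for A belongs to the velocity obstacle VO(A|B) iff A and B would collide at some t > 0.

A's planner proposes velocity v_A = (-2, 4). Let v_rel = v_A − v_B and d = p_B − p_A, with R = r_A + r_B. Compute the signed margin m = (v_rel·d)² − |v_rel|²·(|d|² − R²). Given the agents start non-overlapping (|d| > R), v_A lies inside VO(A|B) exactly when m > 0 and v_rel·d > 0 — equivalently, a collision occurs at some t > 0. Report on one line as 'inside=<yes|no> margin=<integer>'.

d = (-12, 10),  |d|² = 244;  R = 7+3 = 10,  c = 244−10² = 144
v_rel = (-7, 2),  |v_rel|² = 53;  v_rel·d = (-7)·(-12) + (2)·(10) = 104
53·t² − 208·t + 144 = 0  ⇒  m = 104² − 53·144 = 3184
m = 3184 > 0,  v_rel·d = 104 > 0  ⇒  inside

inside=yes margin=3184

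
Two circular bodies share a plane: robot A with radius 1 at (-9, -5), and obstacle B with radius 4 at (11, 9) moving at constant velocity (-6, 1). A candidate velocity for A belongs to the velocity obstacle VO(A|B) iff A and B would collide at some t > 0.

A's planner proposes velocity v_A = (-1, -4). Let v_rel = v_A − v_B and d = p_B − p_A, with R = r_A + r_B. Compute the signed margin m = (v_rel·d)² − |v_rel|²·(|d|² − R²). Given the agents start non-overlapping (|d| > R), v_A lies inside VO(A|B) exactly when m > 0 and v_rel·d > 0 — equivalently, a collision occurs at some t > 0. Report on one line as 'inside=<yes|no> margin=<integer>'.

d = (20, 14),  |d|² = 596;  R = 1+4 = 5,  c = 596−5² = 571
v_rel = (5, -5),  |v_rel|² = 50;  v_rel·d = (5)·(20) + (-5)·(14) = 30
50·t² − 60·t + 571 = 0  ⇒  m = 30² − 50·571 = -27650
m = -27650 < 0,  v_rel·d = 30 > 0  ⇒  outside

inside=no margin=-27650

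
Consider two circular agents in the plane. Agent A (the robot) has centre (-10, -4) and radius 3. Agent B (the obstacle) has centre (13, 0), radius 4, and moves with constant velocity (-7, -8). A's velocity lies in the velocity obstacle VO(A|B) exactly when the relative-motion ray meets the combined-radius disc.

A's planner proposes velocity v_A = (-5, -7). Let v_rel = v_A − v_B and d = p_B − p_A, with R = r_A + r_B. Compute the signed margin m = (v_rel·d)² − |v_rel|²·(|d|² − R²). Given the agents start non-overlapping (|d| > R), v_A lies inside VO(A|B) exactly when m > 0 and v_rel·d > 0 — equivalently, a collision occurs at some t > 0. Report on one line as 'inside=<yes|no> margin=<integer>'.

d = (23, 4),  |d|² = 545;  R = 3+4 = 7,  c = 545−7² = 496
v_rel = (2, 1),  |v_rel|² = 5;  v_rel·d = (2)·(23) + (1)·(4) = 50
5·t² − 100·t + 496 = 0  ⇒  m = 50² − 5·496 = 20
m = 20 > 0,  v_rel·d = 50 > 0  ⇒  inside

inside=yes margin=20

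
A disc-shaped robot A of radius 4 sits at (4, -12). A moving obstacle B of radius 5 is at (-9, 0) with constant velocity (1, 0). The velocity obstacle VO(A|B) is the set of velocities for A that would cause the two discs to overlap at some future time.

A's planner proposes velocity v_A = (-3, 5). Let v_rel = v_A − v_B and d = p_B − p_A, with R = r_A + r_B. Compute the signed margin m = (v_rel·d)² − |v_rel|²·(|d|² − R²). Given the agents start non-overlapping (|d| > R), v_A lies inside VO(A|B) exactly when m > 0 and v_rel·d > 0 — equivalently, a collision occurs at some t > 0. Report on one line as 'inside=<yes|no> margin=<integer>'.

d = (-13, 12),  |d|² = 313;  R = 4+5 = 9,  c = 313−9² = 232
v_rel = (-4, 5),  |v_rel|² = 41;  v_rel·d = (-4)·(-13) + (5)·(12) = 112
41·t² − 224·t + 232 = 0  ⇒  m = 112² − 41·232 = 3032
m = 3032 > 0,  v_rel·d = 112 > 0  ⇒  inside

inside=yes margin=3032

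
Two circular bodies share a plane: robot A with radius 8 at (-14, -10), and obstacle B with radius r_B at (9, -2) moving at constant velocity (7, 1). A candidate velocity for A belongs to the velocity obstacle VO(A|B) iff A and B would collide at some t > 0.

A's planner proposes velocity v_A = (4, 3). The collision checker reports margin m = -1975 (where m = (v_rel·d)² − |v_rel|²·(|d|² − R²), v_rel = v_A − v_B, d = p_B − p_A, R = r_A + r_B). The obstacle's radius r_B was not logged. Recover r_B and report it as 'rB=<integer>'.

m = -1975
d = (23, 8);  v_rel = (-3, 2),  |v_rel|² = 13
v_rel×d = (-3)·(8) − (2)·(23) = -70
since m = R²·13 − (-70)²:  R² = (4900 + -1975) / 13 = 225
R = √225 = 15  ⇒  r_B = 15 − 8 = 7

rB=7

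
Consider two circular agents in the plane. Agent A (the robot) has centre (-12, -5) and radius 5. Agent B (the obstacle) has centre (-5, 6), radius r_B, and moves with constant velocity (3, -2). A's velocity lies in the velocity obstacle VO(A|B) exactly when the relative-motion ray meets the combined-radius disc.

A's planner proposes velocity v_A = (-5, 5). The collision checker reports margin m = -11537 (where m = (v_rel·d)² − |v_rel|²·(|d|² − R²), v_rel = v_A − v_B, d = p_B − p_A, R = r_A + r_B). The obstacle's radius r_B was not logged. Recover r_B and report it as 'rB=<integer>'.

m = -11537
d = (7, 11);  v_rel = (-8, 7),  |v_rel|² = 113
v_rel×d = (-8)·(11) − (7)·(7) = -137
since m = R²·113 − (-137)²:  R² = (18769 + -11537) / 113 = 64
R = √64 = 8  ⇒  r_B = 8 − 5 = 3

rB=3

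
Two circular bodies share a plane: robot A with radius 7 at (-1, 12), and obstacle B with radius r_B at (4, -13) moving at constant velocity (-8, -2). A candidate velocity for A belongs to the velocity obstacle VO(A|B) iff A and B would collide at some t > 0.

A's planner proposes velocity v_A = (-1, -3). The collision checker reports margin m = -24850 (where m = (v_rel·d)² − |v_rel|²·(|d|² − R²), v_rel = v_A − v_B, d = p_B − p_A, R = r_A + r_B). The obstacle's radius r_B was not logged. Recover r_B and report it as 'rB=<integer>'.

m = -24850
d = (5, -25);  v_rel = (7, -1),  |v_rel|² = 50
v_rel×d = (7)·(-25) − (-1)·(5) = -170
since m = R²·50 − (-170)²:  R² = (28900 + -24850) / 50 = 81
R = √81 = 9  ⇒  r_B = 9 − 7 = 2

rB=2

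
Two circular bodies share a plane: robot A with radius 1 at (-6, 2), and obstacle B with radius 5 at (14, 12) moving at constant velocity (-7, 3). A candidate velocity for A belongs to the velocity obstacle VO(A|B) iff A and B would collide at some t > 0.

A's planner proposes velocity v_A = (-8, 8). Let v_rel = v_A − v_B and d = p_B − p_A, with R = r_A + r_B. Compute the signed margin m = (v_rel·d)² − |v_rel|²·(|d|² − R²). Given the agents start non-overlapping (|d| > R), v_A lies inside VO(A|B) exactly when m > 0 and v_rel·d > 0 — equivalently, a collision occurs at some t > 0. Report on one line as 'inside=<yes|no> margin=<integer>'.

d = (20, 10),  |d|² = 500;  R = 1+5 = 6,  c = 500−6² = 464
v_rel = (-1, 5),  |v_rel|² = 26;  v_rel·d = (-1)·(20) + (5)·(10) = 30
26·t² − 60·t + 464 = 0  ⇒  m = 30² − 26·464 = -11164
m = -11164 < 0,  v_rel·d = 30 > 0  ⇒  outside

inside=no margin=-11164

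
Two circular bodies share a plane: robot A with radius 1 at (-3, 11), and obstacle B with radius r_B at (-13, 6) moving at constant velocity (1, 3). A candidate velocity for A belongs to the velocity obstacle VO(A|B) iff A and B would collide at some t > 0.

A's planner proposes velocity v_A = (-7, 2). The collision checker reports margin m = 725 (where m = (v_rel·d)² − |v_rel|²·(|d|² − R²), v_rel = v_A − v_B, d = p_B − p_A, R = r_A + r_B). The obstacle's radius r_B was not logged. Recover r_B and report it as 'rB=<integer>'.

m = 725
d = (-10, -5);  v_rel = (-8, -1),  |v_rel|² = 65
v_rel×d = (-8)·(-5) − (-1)·(-10) = 30
since m = R²·65 − 30²:  R² = (900 + 725) / 65 = 25
R = √25 = 5  ⇒  r_B = 5 − 1 = 4

rB=4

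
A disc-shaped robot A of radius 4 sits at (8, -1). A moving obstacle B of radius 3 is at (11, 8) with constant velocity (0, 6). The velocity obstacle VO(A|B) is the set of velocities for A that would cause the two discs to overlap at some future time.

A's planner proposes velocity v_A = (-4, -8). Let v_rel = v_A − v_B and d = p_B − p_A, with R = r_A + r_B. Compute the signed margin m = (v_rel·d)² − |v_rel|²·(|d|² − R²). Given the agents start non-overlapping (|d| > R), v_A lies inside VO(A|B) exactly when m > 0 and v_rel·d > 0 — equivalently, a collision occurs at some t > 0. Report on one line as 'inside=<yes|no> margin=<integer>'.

d = (3, 9),  |d|² = 90;  R = 4+3 = 7,  c = 90−7² = 41
v_rel = (-4, -14),  |v_rel|² = 212;  v_rel·d = (-4)·(3) + (-14)·(9) = -138
212·t² + 276·t + 41 = 0  ⇒  m = (-138)² − 212·41 = 10352
m = 10352 > 0,  v_rel·d = -138 < 0  ⇒  outside

inside=no margin=10352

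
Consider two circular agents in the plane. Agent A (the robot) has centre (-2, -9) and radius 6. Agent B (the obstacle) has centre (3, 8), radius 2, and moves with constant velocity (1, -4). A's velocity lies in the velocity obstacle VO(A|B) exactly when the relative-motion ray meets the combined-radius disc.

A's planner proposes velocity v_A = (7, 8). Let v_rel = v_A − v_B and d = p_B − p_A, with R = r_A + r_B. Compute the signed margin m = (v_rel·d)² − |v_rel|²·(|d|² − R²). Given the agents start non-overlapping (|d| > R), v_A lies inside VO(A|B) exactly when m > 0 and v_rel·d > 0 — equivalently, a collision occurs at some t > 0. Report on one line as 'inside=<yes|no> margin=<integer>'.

d = (5, 17),  |d|² = 314;  R = 6+2 = 8,  c = 314−8² = 250
v_rel = (6, 12),  |v_rel|² = 180;  v_rel·d = (6)·(5) + (12)·(17) = 234
180·t² − 468·t + 250 = 0  ⇒  m = 234² − 180·250 = 9756
m = 9756 > 0,  v_rel·d = 234 > 0  ⇒  inside

inside=yes margin=9756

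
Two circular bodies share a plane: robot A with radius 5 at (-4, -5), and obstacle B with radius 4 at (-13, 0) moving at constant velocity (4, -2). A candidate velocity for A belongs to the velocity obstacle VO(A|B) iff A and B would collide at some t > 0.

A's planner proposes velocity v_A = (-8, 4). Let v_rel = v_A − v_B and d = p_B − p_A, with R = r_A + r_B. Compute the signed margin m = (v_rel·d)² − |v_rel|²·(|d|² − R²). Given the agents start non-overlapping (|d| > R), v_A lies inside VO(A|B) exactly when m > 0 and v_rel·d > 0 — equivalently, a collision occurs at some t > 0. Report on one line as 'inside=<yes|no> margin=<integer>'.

d = (-9, 5),  |d|² = 106;  R = 5+4 = 9,  c = 106−9² = 25
v_rel = (-12, 6),  |v_rel|² = 180;  v_rel·d = (-12)·(-9) + (6)·(5) = 138
180·t² − 276·t + 25 = 0  ⇒  m = 138² − 180·25 = 14544
m = 14544 > 0,  v_rel·d = 138 > 0  ⇒  inside

inside=yes margin=14544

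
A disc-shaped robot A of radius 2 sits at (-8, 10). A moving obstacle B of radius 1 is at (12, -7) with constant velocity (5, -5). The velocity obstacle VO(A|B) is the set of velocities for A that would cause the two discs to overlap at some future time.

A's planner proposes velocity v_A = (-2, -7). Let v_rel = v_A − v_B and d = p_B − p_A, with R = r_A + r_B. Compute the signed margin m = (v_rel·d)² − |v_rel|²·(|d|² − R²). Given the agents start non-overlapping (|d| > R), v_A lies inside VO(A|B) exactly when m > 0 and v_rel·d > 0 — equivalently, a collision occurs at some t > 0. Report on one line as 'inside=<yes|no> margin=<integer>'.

d = (20, -17),  |d|² = 689;  R = 2+1 = 3,  c = 689−3² = 680
v_rel = (-7, -2),  |v_rel|² = 53;  v_rel·d = (-7)·(20) + (-2)·(-17) = -106
53·t² + 212·t + 680 = 0  ⇒  m = (-106)² − 53·680 = -24804
m = -24804 < 0,  v_rel·d = -106 < 0  ⇒  outside

inside=no margin=-24804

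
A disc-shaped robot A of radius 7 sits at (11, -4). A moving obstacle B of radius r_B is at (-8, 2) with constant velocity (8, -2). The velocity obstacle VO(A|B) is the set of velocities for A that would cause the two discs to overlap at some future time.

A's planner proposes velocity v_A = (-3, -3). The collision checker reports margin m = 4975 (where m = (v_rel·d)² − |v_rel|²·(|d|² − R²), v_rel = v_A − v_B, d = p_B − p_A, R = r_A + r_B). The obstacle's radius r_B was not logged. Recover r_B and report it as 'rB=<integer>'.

m = 4975
d = (-19, 6);  v_rel = (-11, -1),  |v_rel|² = 122
v_rel×d = (-11)·(6) − (-1)·(-19) = -85
since m = R²·122 − (-85)²:  R² = (7225 + 4975) / 122 = 100
R = √100 = 10  ⇒  r_B = 10 − 7 = 3

rB=3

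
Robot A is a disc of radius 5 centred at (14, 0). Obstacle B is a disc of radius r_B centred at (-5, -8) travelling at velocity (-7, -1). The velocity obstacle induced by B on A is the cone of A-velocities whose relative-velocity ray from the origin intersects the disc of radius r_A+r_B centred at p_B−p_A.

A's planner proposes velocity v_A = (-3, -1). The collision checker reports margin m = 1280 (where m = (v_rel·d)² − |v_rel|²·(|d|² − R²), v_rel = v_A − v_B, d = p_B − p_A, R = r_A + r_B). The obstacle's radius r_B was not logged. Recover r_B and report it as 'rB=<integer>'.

m = 1280
d = (-19, -8);  v_rel = (4, 0),  |v_rel|² = 16
v_rel×d = (4)·(-8) − (0)·(-19) = -32
since m = R²·16 − (-32)²:  R² = (1024 + 1280) / 16 = 144
R = √144 = 12  ⇒  r_B = 12 − 5 = 7

rB=7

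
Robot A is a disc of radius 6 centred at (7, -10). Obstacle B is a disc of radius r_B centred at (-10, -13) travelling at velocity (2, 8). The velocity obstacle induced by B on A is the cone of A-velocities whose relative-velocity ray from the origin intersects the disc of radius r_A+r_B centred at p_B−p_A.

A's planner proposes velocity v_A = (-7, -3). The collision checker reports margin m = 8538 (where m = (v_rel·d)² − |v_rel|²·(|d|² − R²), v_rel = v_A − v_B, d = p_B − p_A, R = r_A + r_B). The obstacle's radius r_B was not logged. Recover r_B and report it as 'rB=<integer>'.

m = 8538
d = (-17, -3);  v_rel = (-9, -11),  |v_rel|² = 202
v_rel×d = (-9)·(-3) − (-11)·(-17) = -160
since m = R²·202 − (-160)²:  R² = (25600 + 8538) / 202 = 169
R = √169 = 13  ⇒  r_B = 13 − 6 = 7

rB=7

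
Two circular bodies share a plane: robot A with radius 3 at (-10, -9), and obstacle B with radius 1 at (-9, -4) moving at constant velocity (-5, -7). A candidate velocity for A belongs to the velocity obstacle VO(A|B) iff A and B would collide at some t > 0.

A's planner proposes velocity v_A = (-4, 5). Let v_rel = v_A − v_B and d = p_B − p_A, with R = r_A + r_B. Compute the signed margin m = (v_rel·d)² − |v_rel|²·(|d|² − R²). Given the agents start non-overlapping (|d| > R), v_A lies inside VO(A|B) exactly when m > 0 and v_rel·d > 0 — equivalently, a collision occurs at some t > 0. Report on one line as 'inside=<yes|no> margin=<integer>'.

d = (1, 5),  |d|² = 26;  R = 3+1 = 4,  c = 26−4² = 10
v_rel = (1, 12),  |v_rel|² = 145;  v_rel·d = (1)·(1) + (12)·(5) = 61
145·t² − 122·t + 10 = 0  ⇒  m = 61² − 145·10 = 2271
m = 2271 > 0,  v_rel·d = 61 > 0  ⇒  inside

inside=yes margin=2271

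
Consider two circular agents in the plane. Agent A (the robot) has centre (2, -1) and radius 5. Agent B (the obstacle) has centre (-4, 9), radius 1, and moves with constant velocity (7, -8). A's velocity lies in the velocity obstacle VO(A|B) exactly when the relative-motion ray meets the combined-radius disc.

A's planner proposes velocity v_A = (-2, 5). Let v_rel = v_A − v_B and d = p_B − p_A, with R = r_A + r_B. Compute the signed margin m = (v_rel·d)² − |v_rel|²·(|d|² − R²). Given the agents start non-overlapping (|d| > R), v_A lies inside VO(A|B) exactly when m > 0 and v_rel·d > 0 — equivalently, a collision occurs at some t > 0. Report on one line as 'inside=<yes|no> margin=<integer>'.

d = (-6, 10),  |d|² = 136;  R = 5+1 = 6,  c = 136−6² = 100
v_rel = (-9, 13),  |v_rel|² = 250;  v_rel·d = (-9)·(-6) + (13)·(10) = 184
250·t² − 368·t + 100 = 0  ⇒  m = 184² − 250·100 = 8856
m = 8856 > 0,  v_rel·d = 184 > 0  ⇒  inside

inside=yes margin=8856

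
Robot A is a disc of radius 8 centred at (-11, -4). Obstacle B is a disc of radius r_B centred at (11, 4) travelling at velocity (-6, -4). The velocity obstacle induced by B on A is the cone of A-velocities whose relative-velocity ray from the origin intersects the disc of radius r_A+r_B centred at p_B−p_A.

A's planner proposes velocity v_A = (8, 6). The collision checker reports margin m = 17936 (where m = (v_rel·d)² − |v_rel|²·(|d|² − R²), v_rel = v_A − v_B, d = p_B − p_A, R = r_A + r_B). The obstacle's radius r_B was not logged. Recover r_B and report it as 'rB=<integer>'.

m = 17936
d = (22, 8);  v_rel = (14, 10),  |v_rel|² = 296
v_rel×d = (14)·(8) − (10)·(22) = -108
since m = R²·296 − (-108)²:  R² = (11664 + 17936) / 296 = 100
R = √100 = 10  ⇒  r_B = 10 − 8 = 2

rB=2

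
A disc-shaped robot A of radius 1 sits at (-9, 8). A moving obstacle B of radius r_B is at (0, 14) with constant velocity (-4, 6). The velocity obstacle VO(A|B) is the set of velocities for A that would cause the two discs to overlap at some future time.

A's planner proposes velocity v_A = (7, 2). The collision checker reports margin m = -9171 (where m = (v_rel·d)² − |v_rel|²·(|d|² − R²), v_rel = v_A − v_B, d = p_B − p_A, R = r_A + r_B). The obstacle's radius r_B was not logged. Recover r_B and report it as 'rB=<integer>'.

m = -9171
d = (9, 6);  v_rel = (11, -4),  |v_rel|² = 137
v_rel×d = (11)·(6) − (-4)·(9) = 102
since m = R²·137 − 102²:  R² = (10404 + -9171) / 137 = 9
R = √9 = 3  ⇒  r_B = 3 − 1 = 2

rB=2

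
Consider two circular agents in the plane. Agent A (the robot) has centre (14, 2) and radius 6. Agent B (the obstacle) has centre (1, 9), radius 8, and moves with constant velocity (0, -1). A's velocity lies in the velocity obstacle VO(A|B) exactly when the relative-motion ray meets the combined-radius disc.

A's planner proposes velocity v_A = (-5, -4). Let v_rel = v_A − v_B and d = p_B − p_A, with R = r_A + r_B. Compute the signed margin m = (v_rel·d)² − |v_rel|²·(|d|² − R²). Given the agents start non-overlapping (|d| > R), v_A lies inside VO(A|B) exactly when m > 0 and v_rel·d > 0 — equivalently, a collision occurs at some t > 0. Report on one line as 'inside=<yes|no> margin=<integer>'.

d = (-13, 7),  |d|² = 218;  R = 6+8 = 14,  c = 218−14² = 22
v_rel = (-5, -3),  |v_rel|² = 34;  v_rel·d = (-5)·(-13) + (-3)·(7) = 44
34·t² − 88·t + 22 = 0  ⇒  m = 44² − 34·22 = 1188
m = 1188 > 0,  v_rel·d = 44 > 0  ⇒  inside

inside=yes margin=1188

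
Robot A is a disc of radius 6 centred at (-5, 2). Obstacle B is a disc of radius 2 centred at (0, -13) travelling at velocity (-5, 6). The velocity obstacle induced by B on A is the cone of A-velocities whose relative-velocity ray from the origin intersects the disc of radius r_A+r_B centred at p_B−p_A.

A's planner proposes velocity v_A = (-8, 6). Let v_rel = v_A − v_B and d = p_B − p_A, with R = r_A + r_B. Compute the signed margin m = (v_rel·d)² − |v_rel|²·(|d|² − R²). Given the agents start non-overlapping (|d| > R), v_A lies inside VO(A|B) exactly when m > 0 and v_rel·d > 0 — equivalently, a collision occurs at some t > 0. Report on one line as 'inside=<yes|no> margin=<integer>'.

d = (5, -15),  |d|² = 250;  R = 6+2 = 8,  c = 250−8² = 186
v_rel = (-3, 0),  |v_rel|² = 9;  v_rel·d = (-3)·(5) + (0)·(-15) = -15
9·t² + 30·t + 186 = 0  ⇒  m = (-15)² − 9·186 = -1449
m = -1449 < 0,  v_rel·d = -15 < 0  ⇒  outside

inside=no margin=-1449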